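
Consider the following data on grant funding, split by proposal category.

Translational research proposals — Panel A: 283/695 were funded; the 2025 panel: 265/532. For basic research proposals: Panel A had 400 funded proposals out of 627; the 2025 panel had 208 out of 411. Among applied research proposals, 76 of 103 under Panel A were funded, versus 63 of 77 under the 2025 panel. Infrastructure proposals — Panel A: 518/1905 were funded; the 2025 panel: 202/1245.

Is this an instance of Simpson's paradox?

No

Translational research: Panel A 283/695 = 40.7%, the 2025 panel 265/532 = 49.8% → the 2025 panel
Basic research: Panel A 400/627 = 63.8%, the 2025 panel 208/411 = 50.6% → Panel A
Applied research: Panel A 76/103 = 73.8%, the 2025 panel 63/77 = 81.8% → the 2025 panel
Infrastructure: Panel A 518/1905 = 27.2%, the 2025 panel 202/1245 = 16.2% → Panel A
Overall: Panel A 1277/3330 = 38.3%, the 2025 panel 738/2265 = 32.6% → Panel A
Neither sweeps: Panel A wins 2 of 4 groups, the 2025 panel wins 2. Panel A wins overall but not every group — no Simpson reversal.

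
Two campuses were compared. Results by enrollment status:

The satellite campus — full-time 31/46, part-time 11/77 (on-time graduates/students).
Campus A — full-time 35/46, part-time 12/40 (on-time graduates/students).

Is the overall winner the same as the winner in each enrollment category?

Full-time: the satellite campus 31/46 = 67.4%, Campus A 35/46 = 76.1% → Campus A
Part-time: the satellite campus 11/77 = 14.3%, Campus A 12/40 = 30.0% → Campus A
Overall: the satellite campus 42/123 = 34.1%, Campus A 47/86 = 54.7% → Campus A
Campus A wins overall and in every enrollment group — no reversal.

Yes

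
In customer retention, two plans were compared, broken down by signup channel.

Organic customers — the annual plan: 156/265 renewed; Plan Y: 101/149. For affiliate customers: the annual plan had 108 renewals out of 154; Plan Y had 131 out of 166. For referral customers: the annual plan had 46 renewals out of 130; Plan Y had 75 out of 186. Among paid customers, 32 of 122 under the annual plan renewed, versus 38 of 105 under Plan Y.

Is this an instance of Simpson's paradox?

No

Organic: the annual plan 156/265 = 58.9%, Plan Y 101/149 = 67.8% → Plan Y
Affiliate: the annual plan 108/154 = 70.1%, Plan Y 131/166 = 78.9% → Plan Y
Referral: the annual plan 46/130 = 35.4%, Plan Y 75/186 = 40.3% → Plan Y
Paid: the annual plan 32/122 = 26.2%, Plan Y 38/105 = 36.2% → Plan Y
Overall: the annual plan 342/671 = 51.0%, Plan Y 345/606 = 56.9% → Plan Y
Plan Y wins overall and in every signup group — no reversal.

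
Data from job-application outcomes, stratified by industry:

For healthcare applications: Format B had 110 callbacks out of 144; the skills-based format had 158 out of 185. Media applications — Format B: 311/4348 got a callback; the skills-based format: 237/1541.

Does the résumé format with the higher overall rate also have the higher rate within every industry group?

Healthcare: Format B 110/144 = 76.4%, the skills-based format 158/185 = 85.4% → the skills-based format
Media: Format B 311/4348 = 7.2%, the skills-based format 237/1541 = 15.4% → the skills-based format
Overall: Format B 421/4492 = 9.4%, the skills-based format 395/1726 = 22.9% → the skills-based format
The skills-based format wins overall and in every industry group — no reversal.

Yes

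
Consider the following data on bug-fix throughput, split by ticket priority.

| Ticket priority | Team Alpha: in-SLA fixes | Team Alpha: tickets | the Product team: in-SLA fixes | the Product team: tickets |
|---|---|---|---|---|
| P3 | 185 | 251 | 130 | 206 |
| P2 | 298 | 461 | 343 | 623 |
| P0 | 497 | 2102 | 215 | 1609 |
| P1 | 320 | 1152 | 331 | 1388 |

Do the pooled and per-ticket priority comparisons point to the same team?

P3: Team Alpha 185/251 = 73.7%, the Product team 130/206 = 63.1% → Team Alpha
P2: Team Alpha 298/461 = 64.6%, the Product team 343/623 = 55.1% → Team Alpha
P0: Team Alpha 497/2102 = 23.6%, the Product team 215/1609 = 13.4% → Team Alpha
P1: Team Alpha 320/1152 = 27.8%, the Product team 331/1388 = 23.8% → Team Alpha
Overall: Team Alpha 1300/3966 = 32.8%, the Product team 1019/3826 = 26.6% → Team Alpha
Team Alpha wins overall and in every ticket group — no reversal.

Yes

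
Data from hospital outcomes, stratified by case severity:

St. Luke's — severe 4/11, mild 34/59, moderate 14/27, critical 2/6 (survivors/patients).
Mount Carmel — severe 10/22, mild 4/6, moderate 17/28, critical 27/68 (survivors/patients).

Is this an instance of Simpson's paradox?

Severe: St. Luke's 4/11 = 36.4%, Mount Carmel 10/22 = 45.5% → Mount Carmel
Mild: St. Luke's 34/59 = 57.6%, Mount Carmel 4/6 = 66.7% → Mount Carmel
Moderate: St. Luke's 14/27 = 51.9%, Mount Carmel 17/28 = 60.7% → Mount Carmel
Critical: St. Luke's 2/6 = 33.3%, Mount Carmel 27/68 = 39.7% → Mount Carmel
Overall: St. Luke's 54/103 = 52.4%, Mount Carmel 58/124 = 46.8% → St. Luke's
Mount Carmel wins each case group but St. Luke's wins overall — the comparison reverses. Mount Carmel's patients skew toward critical, which has a lower base rate.

Yes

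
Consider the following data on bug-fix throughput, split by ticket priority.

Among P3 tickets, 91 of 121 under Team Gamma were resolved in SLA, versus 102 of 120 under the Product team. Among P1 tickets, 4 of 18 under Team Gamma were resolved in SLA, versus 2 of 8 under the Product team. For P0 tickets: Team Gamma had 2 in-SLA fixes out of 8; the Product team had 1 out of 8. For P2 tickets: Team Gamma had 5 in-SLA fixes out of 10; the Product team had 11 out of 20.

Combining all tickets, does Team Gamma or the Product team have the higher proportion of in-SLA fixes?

the Product team

P3: Team Gamma 91/121 = 75.2%, the Product team 102/120 = 85.0% → the Product team
P1: Team Gamma 4/18 = 22.2%, the Product team 2/8 = 25.0% → the Product team
P0: Team Gamma 2/8 = 25.0%, the Product team 1/8 = 12.5% → Team Gamma
P2: Team Gamma 5/10 = 50.0%, the Product team 11/20 = 55.0% → the Product team
Overall: Team Gamma 102/157 = 65.0%, the Product team 116/156 = 74.4% → the Product team
(Neither sweeps every ticket group, but the Product team has the higher pooled rate.)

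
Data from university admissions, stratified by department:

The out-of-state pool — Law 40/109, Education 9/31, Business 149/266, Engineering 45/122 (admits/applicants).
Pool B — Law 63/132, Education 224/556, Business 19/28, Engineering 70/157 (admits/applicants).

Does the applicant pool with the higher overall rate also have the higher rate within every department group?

No

Law: the out-of-state pool 40/109 = 36.7%, Pool B 63/132 = 47.7% → Pool B
Education: the out-of-state pool 9/31 = 29.0%, Pool B 224/556 = 40.3% → Pool B
Business: the out-of-state pool 149/266 = 56.0%, Pool B 19/28 = 67.9% → Pool B
Engineering: the out-of-state pool 45/122 = 36.9%, Pool B 70/157 = 44.6% → Pool B
Overall: the out-of-state pool 243/528 = 46.0%, Pool B 376/873 = 43.1% → the out-of-state pool
Pool B wins each department group but the out-of-state pool wins overall — the comparison reverses. Pool B's applicants skew toward Education, which has a lower base rate.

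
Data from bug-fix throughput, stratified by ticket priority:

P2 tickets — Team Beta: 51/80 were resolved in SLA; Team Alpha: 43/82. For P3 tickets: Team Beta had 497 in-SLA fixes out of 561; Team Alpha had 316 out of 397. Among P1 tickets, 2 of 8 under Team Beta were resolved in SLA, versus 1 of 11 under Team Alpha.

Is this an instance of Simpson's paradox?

P2: Team Beta 51/80 = 63.8%, Team Alpha 43/82 = 52.4% → Team Beta
P3: Team Beta 497/561 = 88.6%, Team Alpha 316/397 = 79.6% → Team Beta
P1: Team Beta 2/8 = 25.0%, Team Alpha 1/11 = 9.1% → Team Beta
Overall: Team Beta 550/649 = 84.7%, Team Alpha 360/490 = 73.5% → Team Beta
Team Beta wins overall and in every ticket group — no reversal.

No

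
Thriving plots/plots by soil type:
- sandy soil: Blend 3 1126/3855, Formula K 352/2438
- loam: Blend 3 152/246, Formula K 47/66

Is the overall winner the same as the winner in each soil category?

Sandy soil: Blend 3 1126/3855 = 29.2%, Formula K 352/2438 = 14.4% → Blend 3
Loam: Blend 3 152/246 = 61.8%, Formula K 47/66 = 71.2% → Formula K
Overall: Blend 3 1278/4101 = 31.2%, Formula K 399/2504 = 15.9% → Blend 3
Neither sweeps: Blend 3 wins 1 of 2 groups, Formula K wins 1. Blend 3 wins overall but not every group — no Simpson reversal.

No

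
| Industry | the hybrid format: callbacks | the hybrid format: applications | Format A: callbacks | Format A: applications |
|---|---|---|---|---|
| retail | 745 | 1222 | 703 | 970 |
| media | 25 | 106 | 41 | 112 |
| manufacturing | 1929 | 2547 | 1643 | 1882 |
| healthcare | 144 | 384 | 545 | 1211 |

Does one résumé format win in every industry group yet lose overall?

No

Retail: the hybrid format 745/1222 = 61.0%, Format A 703/970 = 72.5% → Format A
Media: the hybrid format 25/106 = 23.6%, Format A 41/112 = 36.6% → Format A
Manufacturing: the hybrid format 1929/2547 = 75.7%, Format A 1643/1882 = 87.3% → Format A
Healthcare: the hybrid format 144/384 = 37.5%, Format A 545/1211 = 45.0% → Format A
Overall: the hybrid format 2843/4259 = 66.8%, Format A 2932/4175 = 70.2% → Format A
Format A wins overall and in every industry group — no reversal.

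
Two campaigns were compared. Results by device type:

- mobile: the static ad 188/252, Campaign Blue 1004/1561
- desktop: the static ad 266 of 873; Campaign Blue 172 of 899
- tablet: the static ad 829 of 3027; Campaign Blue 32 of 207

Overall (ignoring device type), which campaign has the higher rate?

Mobile: the static ad 188/252 = 74.6%, Campaign Blue 1004/1561 = 64.3% → the static ad
Desktop: the static ad 266/873 = 30.5%, Campaign Blue 172/899 = 19.1% → the static ad
Tablet: the static ad 829/3027 = 27.4%, Campaign Blue 32/207 = 15.5% → the static ad
Overall: the static ad 1283/4152 = 30.9%, Campaign Blue 1208/2667 = 45.3% → Campaign Blue
(The static ad wins every device group but Campaign Blue wins overall — the static ad's impressions skew toward the low-rate tablet group.)

Campaign Blue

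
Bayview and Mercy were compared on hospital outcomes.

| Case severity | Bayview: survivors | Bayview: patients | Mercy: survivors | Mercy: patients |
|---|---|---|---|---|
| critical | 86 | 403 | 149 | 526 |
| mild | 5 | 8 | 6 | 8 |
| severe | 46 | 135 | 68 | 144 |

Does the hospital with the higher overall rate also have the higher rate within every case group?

Yes

Critical: Bayview 86/403 = 21.3%, Mercy 149/526 = 28.3% → Mercy
Mild: Bayview 5/8 = 62.5%, Mercy 6/8 = 75.0% → Mercy
Severe: Bayview 46/135 = 34.1%, Mercy 68/144 = 47.2% → Mercy
Overall: Bayview 137/546 = 25.1%, Mercy 223/678 = 32.9% → Mercy
Mercy wins overall and in every case group — no reversal.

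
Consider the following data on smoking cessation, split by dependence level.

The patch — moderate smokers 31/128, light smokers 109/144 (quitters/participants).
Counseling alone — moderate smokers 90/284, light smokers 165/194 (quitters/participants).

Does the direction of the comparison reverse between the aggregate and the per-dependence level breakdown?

No

Moderate smokers: the patch 31/128 = 24.2%, counseling alone 90/284 = 31.7% → counseling alone
Light smokers: the patch 109/144 = 75.7%, counseling alone 165/194 = 85.1% → counseling alone
Overall: the patch 140/272 = 51.5%, counseling alone 255/478 = 53.3% → counseling alone
Counseling alone wins overall and in every dependence group — no reversal.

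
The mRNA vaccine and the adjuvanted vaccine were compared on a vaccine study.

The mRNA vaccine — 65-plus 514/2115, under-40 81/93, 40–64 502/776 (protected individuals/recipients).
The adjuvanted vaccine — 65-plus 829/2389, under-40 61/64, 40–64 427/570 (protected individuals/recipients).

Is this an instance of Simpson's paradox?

No

65-plus: the mRNA vaccine 514/2115 = 24.3%, the adjuvanted vaccine 829/2389 = 34.7% → the adjuvanted vaccine
Under-40: the mRNA vaccine 81/93 = 87.1%, the adjuvanted vaccine 61/64 = 95.3% → the adjuvanted vaccine
40–64: the mRNA vaccine 502/776 = 64.7%, the adjuvanted vaccine 427/570 = 74.9% → the adjuvanted vaccine
Overall: the mRNA vaccine 1097/2984 = 36.8%, the adjuvanted vaccine 1317/3023 = 43.6% → the adjuvanted vaccine
The adjuvanted vaccine wins overall and in every age group — no reversal.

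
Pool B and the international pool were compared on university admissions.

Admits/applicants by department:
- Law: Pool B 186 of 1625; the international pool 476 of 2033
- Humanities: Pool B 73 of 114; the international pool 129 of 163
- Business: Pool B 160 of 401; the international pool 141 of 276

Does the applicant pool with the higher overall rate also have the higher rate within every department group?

Law: Pool B 186/1625 = 11.4%, the international pool 476/2033 = 23.4% → the international pool
Humanities: Pool B 73/114 = 64.0%, the international pool 129/163 = 79.1% → the international pool
Business: Pool B 160/401 = 39.9%, the international pool 141/276 = 51.1% → the international pool
Overall: Pool B 419/2140 = 19.6%, the international pool 746/2472 = 30.2% → the international pool
The international pool wins overall and in every department group — no reversal.

Yes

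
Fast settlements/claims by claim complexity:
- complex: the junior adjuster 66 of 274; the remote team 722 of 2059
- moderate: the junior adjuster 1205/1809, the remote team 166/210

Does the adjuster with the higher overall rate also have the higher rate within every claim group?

No

Complex: the junior adjuster 66/274 = 24.1%, the remote team 722/2059 = 35.1% → the remote team
Moderate: the junior adjuster 1205/1809 = 66.6%, the remote team 166/210 = 79.0% → the remote team
Overall: the junior adjuster 1271/2083 = 61.0%, the remote team 888/2269 = 39.1% → the junior adjuster
The remote team wins each claim group but the junior adjuster wins overall — the comparison reverses. The remote team's claims skew toward complex, which has a lower base rate.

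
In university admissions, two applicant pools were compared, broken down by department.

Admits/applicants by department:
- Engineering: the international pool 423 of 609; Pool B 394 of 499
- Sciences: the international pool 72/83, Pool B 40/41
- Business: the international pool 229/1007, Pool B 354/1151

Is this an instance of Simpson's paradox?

No

Engineering: the international pool 423/609 = 69.5%, Pool B 394/499 = 79.0% → Pool B
Sciences: the international pool 72/83 = 86.7%, Pool B 40/41 = 97.6% → Pool B
Business: the international pool 229/1007 = 22.7%, Pool B 354/1151 = 30.8% → Pool B
Overall: the international pool 724/1699 = 42.6%, Pool B 788/1691 = 46.6% → Pool B
Pool B wins overall and in every department group — no reversal.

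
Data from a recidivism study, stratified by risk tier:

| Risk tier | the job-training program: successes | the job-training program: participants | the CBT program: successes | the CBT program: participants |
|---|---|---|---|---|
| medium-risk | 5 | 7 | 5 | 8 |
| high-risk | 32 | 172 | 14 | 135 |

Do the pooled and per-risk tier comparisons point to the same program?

Yes

Medium-risk: the job-training program 5/7 = 71.4%, the CBT program 5/8 = 62.5% → the job-training program
High-risk: the job-training program 32/172 = 18.6%, the CBT program 14/135 = 10.4% → the job-training program
Overall: the job-training program 37/179 = 20.7%, the CBT program 19/143 = 13.3% → the job-training program
The job-training program wins overall and in every risk group — no reversal.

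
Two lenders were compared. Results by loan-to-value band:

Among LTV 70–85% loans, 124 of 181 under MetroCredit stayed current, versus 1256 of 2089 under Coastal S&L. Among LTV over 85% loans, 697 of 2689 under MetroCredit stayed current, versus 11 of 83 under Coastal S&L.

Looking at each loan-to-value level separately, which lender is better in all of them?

MetroCredit

LTV 70–85%: MetroCredit 124/181 = 68.5%, Coastal S&L 1256/2089 = 60.1% → MetroCredit
LTV over 85%: MetroCredit 697/2689 = 25.9%, Coastal S&L 11/83 = 13.3% → MetroCredit
MetroCredit has the higher rate in both groups.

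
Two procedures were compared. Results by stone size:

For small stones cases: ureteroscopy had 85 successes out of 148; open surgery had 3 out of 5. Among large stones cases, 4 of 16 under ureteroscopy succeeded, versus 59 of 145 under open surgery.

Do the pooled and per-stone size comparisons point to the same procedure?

No

Small stones: ureteroscopy 85/148 = 57.4%, open surgery 3/5 = 60.0% → open surgery
Large stones: ureteroscopy 4/16 = 25.0%, open surgery 59/145 = 40.7% → open surgery
Overall: ureteroscopy 89/164 = 54.3%, open surgery 62/150 = 41.3% → ureteroscopy
Open surgery wins each stone group but ureteroscopy wins overall — the comparison reverses. Open surgery's cases skew toward large stones, which has a lower base rate.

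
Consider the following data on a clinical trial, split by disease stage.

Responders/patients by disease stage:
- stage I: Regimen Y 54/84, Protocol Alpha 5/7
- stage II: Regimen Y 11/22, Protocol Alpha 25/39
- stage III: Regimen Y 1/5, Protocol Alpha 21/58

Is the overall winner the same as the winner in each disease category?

Stage I: Regimen Y 54/84 = 64.3%, Protocol Alpha 5/7 = 71.4% → Protocol Alpha
Stage II: Regimen Y 11/22 = 50.0%, Protocol Alpha 25/39 = 64.1% → Protocol Alpha
Stage III: Regimen Y 1/5 = 20.0%, Protocol Alpha 21/58 = 36.2% → Protocol Alpha
Overall: Regimen Y 66/111 = 59.5%, Protocol Alpha 51/104 = 49.0% → Regimen Y
Protocol Alpha wins each disease group but Regimen Y wins overall — the comparison reverses. Protocol Alpha's patients skew toward stage III, which has a lower base rate.

No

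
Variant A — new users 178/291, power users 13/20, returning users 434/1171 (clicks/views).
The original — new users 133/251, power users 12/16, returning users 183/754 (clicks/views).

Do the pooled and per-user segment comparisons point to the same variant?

No

New users: Variant A 178/291 = 61.2%, the original 133/251 = 53.0% → Variant A
Power users: Variant A 13/20 = 65.0%, the original 12/16 = 75.0% → the original
Returning users: Variant A 434/1171 = 37.1%, the original 183/754 = 24.3% → Variant A
Overall: Variant A 625/1482 = 42.2%, the original 328/1021 = 32.1% → Variant A
Neither sweeps: Variant A wins 2 of 3 groups, the original wins 1. Variant A wins overall but not every group — no Simpson reversal.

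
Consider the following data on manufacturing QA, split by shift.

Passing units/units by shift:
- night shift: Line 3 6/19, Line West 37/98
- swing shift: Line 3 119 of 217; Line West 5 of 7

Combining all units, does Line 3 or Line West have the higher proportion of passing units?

Line 3

Night shift: Line 3 6/19 = 31.6%, Line West 37/98 = 37.8% → Line West
Swing shift: Line 3 119/217 = 54.8%, Line West 5/7 = 71.4% → Line West
Overall: Line 3 125/236 = 53.0%, Line West 42/105 = 40.0% → Line 3
(Line West wins every shift group but Line 3 wins overall — Line West's units skew toward the low-rate night shift group.)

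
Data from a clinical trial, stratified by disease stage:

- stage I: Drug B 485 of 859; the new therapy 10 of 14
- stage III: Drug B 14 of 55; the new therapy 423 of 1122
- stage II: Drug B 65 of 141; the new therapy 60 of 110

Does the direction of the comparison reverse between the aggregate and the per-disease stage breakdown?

Stage I: Drug B 485/859 = 56.5%, the new therapy 10/14 = 71.4% → the new therapy
Stage III: Drug B 14/55 = 25.5%, the new therapy 423/1122 = 37.7% → the new therapy
Stage II: Drug B 65/141 = 46.1%, the new therapy 60/110 = 54.5% → the new therapy
Overall: Drug B 564/1055 = 53.5%, the new therapy 493/1246 = 39.6% → Drug B
The new therapy wins each disease group but Drug B wins overall — the comparison reverses. The new therapy's patients skew toward stage III, which has a lower base rate.

Yes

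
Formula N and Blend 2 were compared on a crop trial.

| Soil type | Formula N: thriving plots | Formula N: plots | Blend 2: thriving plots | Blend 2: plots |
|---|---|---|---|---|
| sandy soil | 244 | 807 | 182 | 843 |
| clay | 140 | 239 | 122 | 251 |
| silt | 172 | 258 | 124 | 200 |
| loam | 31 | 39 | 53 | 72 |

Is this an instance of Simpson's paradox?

Sandy soil: Formula N 244/807 = 30.2%, Blend 2 182/843 = 21.6% → Formula N
Clay: Formula N 140/239 = 58.6%, Blend 2 122/251 = 48.6% → Formula N
Silt: Formula N 172/258 = 66.7%, Blend 2 124/200 = 62.0% → Formula N
Loam: Formula N 31/39 = 79.5%, Blend 2 53/72 = 73.6% → Formula N
Overall: Formula N 587/1343 = 43.7%, Blend 2 481/1366 = 35.2% → Formula N
Formula N wins overall and in every soil group — no reversal.

No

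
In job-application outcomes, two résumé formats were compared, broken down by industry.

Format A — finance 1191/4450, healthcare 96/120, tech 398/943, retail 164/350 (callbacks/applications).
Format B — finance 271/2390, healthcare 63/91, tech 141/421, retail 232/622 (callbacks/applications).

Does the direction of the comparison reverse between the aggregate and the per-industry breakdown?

No

Finance: Format A 1191/4450 = 26.8%, Format B 271/2390 = 11.3% → Format A
Healthcare: Format A 96/120 = 80.0%, Format B 63/91 = 69.2% → Format A
Tech: Format A 398/943 = 42.2%, Format B 141/421 = 33.5% → Format A
Retail: Format A 164/350 = 46.9%, Format B 232/622 = 37.3% → Format A
Overall: Format A 1849/5863 = 31.5%, Format B 707/3524 = 20.1% → Format A
Format A wins overall and in every industry group — no reversal.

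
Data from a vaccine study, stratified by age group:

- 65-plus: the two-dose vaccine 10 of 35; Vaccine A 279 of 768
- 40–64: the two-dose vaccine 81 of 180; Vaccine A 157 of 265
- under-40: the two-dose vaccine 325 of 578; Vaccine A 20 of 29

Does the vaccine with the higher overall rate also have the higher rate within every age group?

No

65-plus: the two-dose vaccine 10/35 = 28.6%, Vaccine A 279/768 = 36.3% → Vaccine A
40–64: the two-dose vaccine 81/180 = 45.0%, Vaccine A 157/265 = 59.2% → Vaccine A
Under-40: the two-dose vaccine 325/578 = 56.2%, Vaccine A 20/29 = 69.0% → Vaccine A
Overall: the two-dose vaccine 416/793 = 52.5%, Vaccine A 456/1062 = 42.9% → the two-dose vaccine
Vaccine A wins each age group but the two-dose vaccine wins overall — the comparison reverses. Vaccine A's recipients skew toward 65-plus, which has a lower base rate.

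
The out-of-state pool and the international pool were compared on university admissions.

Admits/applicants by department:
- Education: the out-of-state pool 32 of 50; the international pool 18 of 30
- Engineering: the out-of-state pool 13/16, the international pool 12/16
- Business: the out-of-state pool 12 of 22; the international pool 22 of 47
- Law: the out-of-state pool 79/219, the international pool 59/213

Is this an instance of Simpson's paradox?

Education: the out-of-state pool 32/50 = 64.0%, the international pool 18/30 = 60.0% → the out-of-state pool
Engineering: the out-of-state pool 13/16 = 81.2%, the international pool 12/16 = 75.0% → the out-of-state pool
Business: the out-of-state pool 12/22 = 54.5%, the international pool 22/47 = 46.8% → the out-of-state pool
Law: the out-of-state pool 79/219 = 36.1%, the international pool 59/213 = 27.7% → the out-of-state pool
Overall: the out-of-state pool 136/307 = 44.3%, the international pool 111/306 = 36.3% → the out-of-state pool
The out-of-state pool wins overall and in every department group — no reversal.

No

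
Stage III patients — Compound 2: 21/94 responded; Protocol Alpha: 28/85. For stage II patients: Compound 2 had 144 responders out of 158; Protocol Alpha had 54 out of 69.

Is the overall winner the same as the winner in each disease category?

Stage III: Compound 2 21/94 = 22.3%, Protocol Alpha 28/85 = 32.9% → Protocol Alpha
Stage II: Compound 2 144/158 = 91.1%, Protocol Alpha 54/69 = 78.3% → Compound 2
Overall: Compound 2 165/252 = 65.5%, Protocol Alpha 82/154 = 53.2% → Compound 2
Neither sweeps: Compound 2 wins 1 of 2 groups, Protocol Alpha wins 1. Compound 2 wins overall but not every group — no Simpson reversal.

No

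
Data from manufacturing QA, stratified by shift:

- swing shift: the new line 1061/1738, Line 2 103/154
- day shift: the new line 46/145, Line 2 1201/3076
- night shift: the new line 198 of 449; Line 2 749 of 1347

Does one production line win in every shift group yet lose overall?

Swing shift: the new line 1061/1738 = 61.0%, Line 2 103/154 = 66.9% → Line 2
Day shift: the new line 46/145 = 31.7%, Line 2 1201/3076 = 39.0% → Line 2
Night shift: the new line 198/449 = 44.1%, Line 2 749/1347 = 55.6% → Line 2
Overall: the new line 1305/2332 = 56.0%, Line 2 2053/4577 = 44.9% → the new line
Line 2 wins each shift group but the new line wins overall — the comparison reverses. Line 2's units skew toward day shift, which has a lower base rate.

Yes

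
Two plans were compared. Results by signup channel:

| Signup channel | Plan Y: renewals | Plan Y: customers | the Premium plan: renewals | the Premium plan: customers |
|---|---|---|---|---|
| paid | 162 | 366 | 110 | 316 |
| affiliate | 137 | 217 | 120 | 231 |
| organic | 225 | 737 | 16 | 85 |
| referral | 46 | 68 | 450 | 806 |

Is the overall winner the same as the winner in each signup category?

No

Paid: Plan Y 162/366 = 44.3%, the Premium plan 110/316 = 34.8% → Plan Y
Affiliate: Plan Y 137/217 = 63.1%, the Premium plan 120/231 = 51.9% → Plan Y
Organic: Plan Y 225/737 = 30.5%, the Premium plan 16/85 = 18.8% → Plan Y
Referral: Plan Y 46/68 = 67.6%, the Premium plan 450/806 = 55.8% → Plan Y
Overall: Plan Y 570/1388 = 41.1%, the Premium plan 696/1438 = 48.4% → the Premium plan
Plan Y wins each signup group but the Premium plan wins overall — the comparison reverses. Plan Y's customers skew toward organic, which has a lower base rate.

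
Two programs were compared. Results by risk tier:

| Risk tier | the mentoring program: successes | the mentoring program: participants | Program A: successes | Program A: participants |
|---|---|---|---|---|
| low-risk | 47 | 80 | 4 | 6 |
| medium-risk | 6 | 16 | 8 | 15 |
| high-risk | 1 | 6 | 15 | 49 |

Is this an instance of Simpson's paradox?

Low-risk: the mentoring program 47/80 = 58.8%, Program A 4/6 = 66.7% → Program A
Medium-risk: the mentoring program 6/16 = 37.5%, Program A 8/15 = 53.3% → Program A
High-risk: the mentoring program 1/6 = 16.7%, Program A 15/49 = 30.6% → Program A
Overall: the mentoring program 54/102 = 52.9%, Program A 27/70 = 38.6% → the mentoring program
Program A wins each risk group but the mentoring program wins overall — the comparison reverses. Program A's participants skew toward high-risk, which has a lower base rate.

Yes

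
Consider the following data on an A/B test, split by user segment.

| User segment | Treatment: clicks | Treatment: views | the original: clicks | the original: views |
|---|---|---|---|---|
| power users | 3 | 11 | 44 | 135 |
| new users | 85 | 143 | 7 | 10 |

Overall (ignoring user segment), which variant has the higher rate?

Power users: Treatment 3/11 = 27.3%, the original 44/135 = 32.6% → the original
New users: Treatment 85/143 = 59.4%, the original 7/10 = 70.0% → the original
Overall: Treatment 88/154 = 57.1%, the original 51/145 = 35.2% → Treatment
(The original wins every user group but Treatment wins overall — the original's views skew toward the low-rate power users group.)

Treatment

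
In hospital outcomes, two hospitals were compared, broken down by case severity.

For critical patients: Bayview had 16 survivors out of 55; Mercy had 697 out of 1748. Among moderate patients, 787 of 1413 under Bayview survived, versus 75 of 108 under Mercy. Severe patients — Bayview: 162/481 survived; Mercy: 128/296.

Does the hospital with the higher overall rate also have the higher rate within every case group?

Critical: Bayview 16/55 = 29.1%, Mercy 697/1748 = 39.9% → Mercy
Moderate: Bayview 787/1413 = 55.7%, Mercy 75/108 = 69.4% → Mercy
Severe: Bayview 162/481 = 33.7%, Mercy 128/296 = 43.2% → Mercy
Overall: Bayview 965/1949 = 49.5%, Mercy 900/2152 = 41.8% → Bayview
Mercy wins each case group but Bayview wins overall — the comparison reverses. Mercy's patients skew toward critical, which has a lower base rate.

No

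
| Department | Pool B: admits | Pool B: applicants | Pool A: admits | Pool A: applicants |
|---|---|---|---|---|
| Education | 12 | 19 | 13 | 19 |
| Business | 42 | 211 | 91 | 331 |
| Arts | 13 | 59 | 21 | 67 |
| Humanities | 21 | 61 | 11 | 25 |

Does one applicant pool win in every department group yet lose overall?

Education: Pool B 12/19 = 63.2%, Pool A 13/19 = 68.4% → Pool A
Business: Pool B 42/211 = 19.9%, Pool A 91/331 = 27.5% → Pool A
Arts: Pool B 13/59 = 22.0%, Pool A 21/67 = 31.3% → Pool A
Humanities: Pool B 21/61 = 34.4%, Pool A 11/25 = 44.0% → Pool A
Overall: Pool B 88/350 = 25.1%, Pool A 136/442 = 30.8% → Pool A
Pool A wins overall and in every department group — no reversal.

No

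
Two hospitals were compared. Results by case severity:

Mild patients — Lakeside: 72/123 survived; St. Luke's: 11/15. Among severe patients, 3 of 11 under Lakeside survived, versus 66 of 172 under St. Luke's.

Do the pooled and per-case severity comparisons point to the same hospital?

Mild: Lakeside 72/123 = 58.5%, St. Luke's 11/15 = 73.3% → St. Luke's
Severe: Lakeside 3/11 = 27.3%, St. Luke's 66/172 = 38.4% → St. Luke's
Overall: Lakeside 75/134 = 56.0%, St. Luke's 77/187 = 41.2% → Lakeside
St. Luke's wins each case group but Lakeside wins overall — the comparison reverses. St. Luke's's patients skew toward severe, which has a lower base rate.

No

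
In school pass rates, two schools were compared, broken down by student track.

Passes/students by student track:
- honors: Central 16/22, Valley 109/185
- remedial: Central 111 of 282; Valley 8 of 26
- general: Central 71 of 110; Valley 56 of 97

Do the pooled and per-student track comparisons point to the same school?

No

Honors: Central 16/22 = 72.7%, Valley 109/185 = 58.9% → Central
Remedial: Central 111/282 = 39.4%, Valley 8/26 = 30.8% → Central
General: Central 71/110 = 64.5%, Valley 56/97 = 57.7% → Central
Overall: Central 198/414 = 47.8%, Valley 173/308 = 56.2% → Valley
Central wins each student group but Valley wins overall — the comparison reverses. Central's students skew toward remedial, which has a lower base rate.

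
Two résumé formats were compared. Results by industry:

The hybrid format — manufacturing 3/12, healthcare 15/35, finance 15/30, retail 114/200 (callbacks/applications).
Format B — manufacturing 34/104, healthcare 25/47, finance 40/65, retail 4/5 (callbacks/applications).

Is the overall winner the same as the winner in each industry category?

No

Manufacturing: the hybrid format 3/12 = 25.0%, Format B 34/104 = 32.7% → Format B
Healthcare: the hybrid format 15/35 = 42.9%, Format B 25/47 = 53.2% → Format B
Finance: the hybrid format 15/30 = 50.0%, Format B 40/65 = 61.5% → Format B
Retail: the hybrid format 114/200 = 57.0%, Format B 4/5 = 80.0% → Format B
Overall: the hybrid format 147/277 = 53.1%, Format B 103/221 = 46.6% → the hybrid format
Format B wins each industry group but the hybrid format wins overall — the comparison reverses. Format B's applications skew toward manufacturing, which has a lower base rate.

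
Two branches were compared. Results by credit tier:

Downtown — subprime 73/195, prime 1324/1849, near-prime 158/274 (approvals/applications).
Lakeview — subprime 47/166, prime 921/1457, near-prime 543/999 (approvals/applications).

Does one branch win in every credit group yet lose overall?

Subprime: Downtown 73/195 = 37.4%, Lakeview 47/166 = 28.3% → Downtown
Prime: Downtown 1324/1849 = 71.6%, Lakeview 921/1457 = 63.2% → Downtown
Near-prime: Downtown 158/274 = 57.7%, Lakeview 543/999 = 54.4% → Downtown
Overall: Downtown 1555/2318 = 67.1%, Lakeview 1511/2622 = 57.6% → Downtown
Downtown wins overall and in every credit group — no reversal.

No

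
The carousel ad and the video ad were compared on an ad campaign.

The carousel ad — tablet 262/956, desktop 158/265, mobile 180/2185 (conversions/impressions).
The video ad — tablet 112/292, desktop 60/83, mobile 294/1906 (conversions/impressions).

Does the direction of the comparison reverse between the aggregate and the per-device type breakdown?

Tablet: the carousel ad 262/956 = 27.4%, the video ad 112/292 = 38.4% → the video ad
Desktop: the carousel ad 158/265 = 59.6%, the video ad 60/83 = 72.3% → the video ad
Mobile: the carousel ad 180/2185 = 8.2%, the video ad 294/1906 = 15.4% → the video ad
Overall: the carousel ad 600/3406 = 17.6%, the video ad 466/2281 = 20.4% → the video ad
The video ad wins overall and in every device group — no reversal.

No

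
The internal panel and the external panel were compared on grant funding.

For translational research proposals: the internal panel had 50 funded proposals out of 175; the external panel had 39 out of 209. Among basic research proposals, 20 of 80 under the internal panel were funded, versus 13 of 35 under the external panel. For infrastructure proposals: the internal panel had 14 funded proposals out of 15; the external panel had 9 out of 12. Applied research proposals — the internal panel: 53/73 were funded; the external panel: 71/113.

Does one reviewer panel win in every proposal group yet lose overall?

Translational research: the internal panel 50/175 = 28.6%, the external panel 39/209 = 18.7% → the internal panel
Basic research: the internal panel 20/80 = 25.0%, the external panel 13/35 = 37.1% → the external panel
Infrastructure: the internal panel 14/15 = 93.3%, the external panel 9/12 = 75.0% → the internal panel
Applied research: the internal panel 53/73 = 72.6%, the external panel 71/113 = 62.8% → the internal panel
Overall: the internal panel 137/343 = 39.9%, the external panel 132/369 = 35.8% → the internal panel
Neither sweeps: the internal panel wins 3 of 4 groups, the external panel wins 1. The internal panel wins overall but not every group — no Simpson reversal.

No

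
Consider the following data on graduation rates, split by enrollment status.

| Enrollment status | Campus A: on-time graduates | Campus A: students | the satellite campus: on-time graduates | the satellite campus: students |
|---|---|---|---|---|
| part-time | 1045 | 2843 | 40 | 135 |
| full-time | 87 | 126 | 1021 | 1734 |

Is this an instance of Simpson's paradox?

Yes

Part-time: Campus A 1045/2843 = 36.8%, the satellite campus 40/135 = 29.6% → Campus A
Full-time: Campus A 87/126 = 69.0%, the satellite campus 1021/1734 = 58.9% → Campus A
Overall: Campus A 1132/2969 = 38.1%, the satellite campus 1061/1869 = 56.8% → the satellite campus
Campus A wins each enrollment group but the satellite campus wins overall — the comparison reverses. Campus A's students skew toward part-time, which has a lower base rate.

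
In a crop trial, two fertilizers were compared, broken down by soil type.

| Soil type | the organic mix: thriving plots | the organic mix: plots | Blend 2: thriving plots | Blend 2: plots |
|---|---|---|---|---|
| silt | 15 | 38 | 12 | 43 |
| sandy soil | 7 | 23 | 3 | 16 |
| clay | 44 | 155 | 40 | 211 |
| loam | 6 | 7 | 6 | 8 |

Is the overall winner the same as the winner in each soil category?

Silt: the organic mix 15/38 = 39.5%, Blend 2 12/43 = 27.9% → the organic mix
Sandy soil: the organic mix 7/23 = 30.4%, Blend 2 3/16 = 18.8% → the organic mix
Clay: the organic mix 44/155 = 28.4%, Blend 2 40/211 = 19.0% → the organic mix
Loam: the organic mix 6/7 = 85.7%, Blend 2 6/8 = 75.0% → the organic mix
Overall: the organic mix 72/223 = 32.3%, Blend 2 61/278 = 21.9% → the organic mix
The organic mix wins overall and in every soil group — no reversal.

Yes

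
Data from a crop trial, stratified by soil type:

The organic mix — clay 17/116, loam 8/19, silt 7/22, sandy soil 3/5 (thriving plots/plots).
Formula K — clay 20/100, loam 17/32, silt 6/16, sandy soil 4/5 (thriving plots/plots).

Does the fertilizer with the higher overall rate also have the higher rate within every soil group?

Clay: the organic mix 17/116 = 14.7%, Formula K 20/100 = 20.0% → Formula K
Loam: the organic mix 8/19 = 42.1%, Formula K 17/32 = 53.1% → Formula K
Silt: the organic mix 7/22 = 31.8%, Formula K 6/16 = 37.5% → Formula K
Sandy soil: the organic mix 3/5 = 60.0%, Formula K 4/5 = 80.0% → Formula K
Overall: the organic mix 35/162 = 21.6%, Formula K 47/153 = 30.7% → Formula K
Formula K wins overall and in every soil group — no reversal.

Yes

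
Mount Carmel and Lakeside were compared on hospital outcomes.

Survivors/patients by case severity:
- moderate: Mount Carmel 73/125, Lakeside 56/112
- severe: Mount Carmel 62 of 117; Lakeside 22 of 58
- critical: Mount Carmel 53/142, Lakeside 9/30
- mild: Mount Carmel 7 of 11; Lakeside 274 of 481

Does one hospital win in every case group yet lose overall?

Moderate: Mount Carmel 73/125 = 58.4%, Lakeside 56/112 = 50.0% → Mount Carmel
Severe: Mount Carmel 62/117 = 53.0%, Lakeside 22/58 = 37.9% → Mount Carmel
Critical: Mount Carmel 53/142 = 37.3%, Lakeside 9/30 = 30.0% → Mount Carmel
Mild: Mount Carmel 7/11 = 63.6%, Lakeside 274/481 = 57.0% → Mount Carmel
Overall: Mount Carmel 195/395 = 49.4%, Lakeside 361/681 = 53.0% → Lakeside
Mount Carmel wins each case group but Lakeside wins overall — the comparison reverses. Mount Carmel's patients skew toward critical, which has a lower base rate.

Yes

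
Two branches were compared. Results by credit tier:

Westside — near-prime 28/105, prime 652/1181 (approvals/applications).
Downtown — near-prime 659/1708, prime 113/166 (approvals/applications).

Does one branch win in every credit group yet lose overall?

Yes

Near-prime: Westside 28/105 = 26.7%, Downtown 659/1708 = 38.6% → Downtown
Prime: Westside 652/1181 = 55.2%, Downtown 113/166 = 68.1% → Downtown
Overall: Westside 680/1286 = 52.9%, Downtown 772/1874 = 41.2% → Westside
Downtown wins each credit group but Westside wins overall — the comparison reverses. Downtown's applications skew toward near-prime, which has a lower base rate.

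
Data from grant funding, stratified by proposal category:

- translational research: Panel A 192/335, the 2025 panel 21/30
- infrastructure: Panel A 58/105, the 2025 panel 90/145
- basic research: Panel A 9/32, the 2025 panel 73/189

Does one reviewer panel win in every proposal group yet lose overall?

Translational research: Panel A 192/335 = 57.3%, the 2025 panel 21/30 = 70.0% → the 2025 panel
Infrastructure: Panel A 58/105 = 55.2%, the 2025 panel 90/145 = 62.1% → the 2025 panel
Basic research: Panel A 9/32 = 28.1%, the 2025 panel 73/189 = 38.6% → the 2025 panel
Overall: Panel A 259/472 = 54.9%, the 2025 panel 184/364 = 50.5% → Panel A
The 2025 panel wins each proposal group but Panel A wins overall — the comparison reverses. The 2025 panel's proposals skew toward basic research, which has a lower base rate.

Yes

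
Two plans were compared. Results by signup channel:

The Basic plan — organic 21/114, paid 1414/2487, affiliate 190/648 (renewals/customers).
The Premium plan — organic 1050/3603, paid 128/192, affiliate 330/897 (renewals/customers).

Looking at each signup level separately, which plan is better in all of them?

the Premium plan

Organic: the Basic plan 21/114 = 18.4%, the Premium plan 1050/3603 = 29.1% → the Premium plan
Paid: the Basic plan 1414/2487 = 56.9%, the Premium plan 128/192 = 66.7% → the Premium plan
Affiliate: the Basic plan 190/648 = 29.3%, the Premium plan 330/897 = 36.8% → the Premium plan
The Premium plan has the higher rate in all 3 groups.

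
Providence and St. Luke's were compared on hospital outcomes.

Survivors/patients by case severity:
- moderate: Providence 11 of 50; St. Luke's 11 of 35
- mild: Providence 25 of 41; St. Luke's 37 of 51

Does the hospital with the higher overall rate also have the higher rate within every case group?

Yes

Moderate: Providence 11/50 = 22.0%, St. Luke's 11/35 = 31.4% → St. Luke's
Mild: Providence 25/41 = 61.0%, St. Luke's 37/51 = 72.5% → St. Luke's
Overall: Providence 36/91 = 39.6%, St. Luke's 48/86 = 55.8% → St. Luke's
St. Luke's wins overall and in every case group — no reversal.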